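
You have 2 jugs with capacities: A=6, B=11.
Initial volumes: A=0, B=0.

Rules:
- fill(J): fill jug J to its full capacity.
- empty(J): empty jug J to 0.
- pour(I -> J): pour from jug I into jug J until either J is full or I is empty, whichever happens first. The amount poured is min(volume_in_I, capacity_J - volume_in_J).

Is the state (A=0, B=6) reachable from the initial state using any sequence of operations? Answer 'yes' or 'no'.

BFS from (A=0, B=0):
  1. fill(A) -> (A=6 B=0)
  2. pour(A -> B) -> (A=0 B=6)
Target reached → yes.

Answer: yes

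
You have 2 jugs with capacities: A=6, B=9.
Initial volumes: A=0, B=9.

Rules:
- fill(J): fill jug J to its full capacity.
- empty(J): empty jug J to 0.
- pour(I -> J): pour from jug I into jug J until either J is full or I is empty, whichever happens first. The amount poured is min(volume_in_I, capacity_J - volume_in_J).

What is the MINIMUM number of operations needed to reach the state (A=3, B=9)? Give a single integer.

Answer: 4

Derivation:
BFS from (A=0, B=9). One shortest path:
  1. pour(B -> A) -> (A=6 B=3)
  2. empty(A) -> (A=0 B=3)
  3. pour(B -> A) -> (A=3 B=0)
  4. fill(B) -> (A=3 B=9)
Reached target in 4 moves.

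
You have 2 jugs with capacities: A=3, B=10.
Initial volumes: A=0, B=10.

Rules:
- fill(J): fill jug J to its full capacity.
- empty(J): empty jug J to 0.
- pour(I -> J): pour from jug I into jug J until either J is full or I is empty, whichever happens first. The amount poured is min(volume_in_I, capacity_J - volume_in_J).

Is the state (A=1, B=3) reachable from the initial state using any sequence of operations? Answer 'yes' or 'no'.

BFS explored all 26 reachable states.
Reachable set includes: (0,0), (0,1), (0,2), (0,3), (0,4), (0,5), (0,6), (0,7), (0,8), (0,9), (0,10), (1,0) ...
Target (A=1, B=3) not in reachable set → no.

Answer: no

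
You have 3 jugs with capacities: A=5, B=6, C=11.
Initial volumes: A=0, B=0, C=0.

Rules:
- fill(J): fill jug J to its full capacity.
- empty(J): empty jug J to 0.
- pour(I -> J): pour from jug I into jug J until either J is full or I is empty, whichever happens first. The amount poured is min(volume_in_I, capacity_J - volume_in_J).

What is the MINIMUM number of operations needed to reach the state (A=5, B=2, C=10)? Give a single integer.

BFS from (A=0, B=0, C=0). One shortest path:
  1. fill(C) -> (A=0 B=0 C=11)
  2. pour(C -> B) -> (A=0 B=6 C=5)
  3. pour(B -> A) -> (A=5 B=1 C=5)
  4. pour(A -> C) -> (A=0 B=1 C=10)
  5. pour(B -> A) -> (A=1 B=0 C=10)
  6. fill(B) -> (A=1 B=6 C=10)
  7. pour(B -> A) -> (A=5 B=2 C=10)
Reached target in 7 moves.

Answer: 7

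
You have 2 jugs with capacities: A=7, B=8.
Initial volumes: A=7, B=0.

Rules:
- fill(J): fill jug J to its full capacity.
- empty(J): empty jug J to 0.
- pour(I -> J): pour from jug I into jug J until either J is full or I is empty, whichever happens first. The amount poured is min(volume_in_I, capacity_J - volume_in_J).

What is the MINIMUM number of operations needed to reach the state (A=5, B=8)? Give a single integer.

Answer: 7

Derivation:
BFS from (A=7, B=0). One shortest path:
  1. pour(A -> B) -> (A=0 B=7)
  2. fill(A) -> (A=7 B=7)
  3. pour(A -> B) -> (A=6 B=8)
  4. empty(B) -> (A=6 B=0)
  5. pour(A -> B) -> (A=0 B=6)
  6. fill(A) -> (A=7 B=6)
  7. pour(A -> B) -> (A=5 B=8)
Reached target in 7 moves.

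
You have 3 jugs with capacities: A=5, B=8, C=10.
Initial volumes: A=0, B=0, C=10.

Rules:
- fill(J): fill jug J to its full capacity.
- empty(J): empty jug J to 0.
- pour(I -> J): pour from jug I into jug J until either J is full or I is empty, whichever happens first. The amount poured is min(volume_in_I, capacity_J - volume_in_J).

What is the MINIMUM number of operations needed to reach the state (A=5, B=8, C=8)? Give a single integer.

Answer: 5

Derivation:
BFS from (A=0, B=0, C=10). One shortest path:
  1. fill(A) -> (A=5 B=0 C=10)
  2. fill(B) -> (A=5 B=8 C=10)
  3. empty(C) -> (A=5 B=8 C=0)
  4. pour(B -> C) -> (A=5 B=0 C=8)
  5. fill(B) -> (A=5 B=8 C=8)
Reached target in 5 moves.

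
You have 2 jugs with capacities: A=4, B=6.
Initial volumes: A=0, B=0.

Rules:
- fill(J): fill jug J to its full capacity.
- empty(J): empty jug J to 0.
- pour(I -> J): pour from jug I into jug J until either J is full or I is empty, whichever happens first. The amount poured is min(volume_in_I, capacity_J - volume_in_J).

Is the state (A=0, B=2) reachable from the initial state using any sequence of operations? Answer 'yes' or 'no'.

Answer: yes

Derivation:
BFS from (A=0, B=0):
  1. fill(B) -> (A=0 B=6)
  2. pour(B -> A) -> (A=4 B=2)
  3. empty(A) -> (A=0 B=2)
Target reached → yes.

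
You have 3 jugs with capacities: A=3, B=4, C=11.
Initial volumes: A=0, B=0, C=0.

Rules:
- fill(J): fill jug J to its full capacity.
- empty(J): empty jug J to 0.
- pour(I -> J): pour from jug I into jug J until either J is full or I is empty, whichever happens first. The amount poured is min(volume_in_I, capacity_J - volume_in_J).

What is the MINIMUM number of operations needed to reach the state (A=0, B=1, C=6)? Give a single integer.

BFS from (A=0, B=0, C=0). One shortest path:
  1. fill(A) -> (A=3 B=0 C=0)
  2. fill(B) -> (A=3 B=4 C=0)
  3. pour(A -> C) -> (A=0 B=4 C=3)
  4. pour(B -> A) -> (A=3 B=1 C=3)
  5. pour(A -> C) -> (A=0 B=1 C=6)
Reached target in 5 moves.

Answer: 5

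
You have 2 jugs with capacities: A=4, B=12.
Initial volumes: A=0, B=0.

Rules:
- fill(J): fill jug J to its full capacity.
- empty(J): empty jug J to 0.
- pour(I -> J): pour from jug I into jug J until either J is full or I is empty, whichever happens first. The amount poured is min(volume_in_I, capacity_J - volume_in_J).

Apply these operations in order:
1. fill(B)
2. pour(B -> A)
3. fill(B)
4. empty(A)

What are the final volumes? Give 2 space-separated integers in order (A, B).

Step 1: fill(B) -> (A=0 B=12)
Step 2: pour(B -> A) -> (A=4 B=8)
Step 3: fill(B) -> (A=4 B=12)
Step 4: empty(A) -> (A=0 B=12)

Answer: 0 12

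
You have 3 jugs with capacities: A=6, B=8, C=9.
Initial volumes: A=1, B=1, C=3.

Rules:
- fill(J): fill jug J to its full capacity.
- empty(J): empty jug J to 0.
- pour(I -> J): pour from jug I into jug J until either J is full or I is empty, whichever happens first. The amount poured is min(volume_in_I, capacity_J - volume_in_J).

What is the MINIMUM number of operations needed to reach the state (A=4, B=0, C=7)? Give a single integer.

Answer: 5

Derivation:
BFS from (A=1, B=1, C=3). One shortest path:
  1. fill(C) -> (A=1 B=1 C=9)
  2. pour(C -> A) -> (A=6 B=1 C=4)
  3. pour(A -> B) -> (A=0 B=7 C=4)
  4. pour(C -> A) -> (A=4 B=7 C=0)
  5. pour(B -> C) -> (A=4 B=0 C=7)
Reached target in 5 moves.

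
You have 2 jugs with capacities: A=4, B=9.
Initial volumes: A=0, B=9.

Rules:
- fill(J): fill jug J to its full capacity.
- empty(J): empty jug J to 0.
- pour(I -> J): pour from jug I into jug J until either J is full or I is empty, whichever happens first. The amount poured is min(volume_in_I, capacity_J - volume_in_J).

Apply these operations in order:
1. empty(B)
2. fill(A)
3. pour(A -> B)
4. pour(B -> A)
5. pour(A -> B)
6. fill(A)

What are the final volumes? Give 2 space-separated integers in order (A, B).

Step 1: empty(B) -> (A=0 B=0)
Step 2: fill(A) -> (A=4 B=0)
Step 3: pour(A -> B) -> (A=0 B=4)
Step 4: pour(B -> A) -> (A=4 B=0)
Step 5: pour(A -> B) -> (A=0 B=4)
Step 6: fill(A) -> (A=4 B=4)

Answer: 4 4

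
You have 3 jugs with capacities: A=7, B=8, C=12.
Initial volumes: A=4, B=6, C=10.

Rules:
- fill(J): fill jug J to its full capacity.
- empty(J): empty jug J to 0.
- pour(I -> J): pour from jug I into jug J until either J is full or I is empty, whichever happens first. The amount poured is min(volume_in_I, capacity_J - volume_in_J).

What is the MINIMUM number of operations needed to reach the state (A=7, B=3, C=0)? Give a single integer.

Answer: 2

Derivation:
BFS from (A=4, B=6, C=10). One shortest path:
  1. empty(C) -> (A=4 B=6 C=0)
  2. pour(B -> A) -> (A=7 B=3 C=0)
Reached target in 2 moves.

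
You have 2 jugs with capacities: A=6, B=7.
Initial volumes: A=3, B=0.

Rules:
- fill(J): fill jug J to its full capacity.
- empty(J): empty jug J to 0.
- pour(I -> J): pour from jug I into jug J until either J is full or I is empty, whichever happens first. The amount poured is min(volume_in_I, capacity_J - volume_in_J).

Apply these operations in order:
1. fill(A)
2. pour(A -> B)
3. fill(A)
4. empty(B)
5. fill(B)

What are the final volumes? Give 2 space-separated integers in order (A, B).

Step 1: fill(A) -> (A=6 B=0)
Step 2: pour(A -> B) -> (A=0 B=6)
Step 3: fill(A) -> (A=6 B=6)
Step 4: empty(B) -> (A=6 B=0)
Step 5: fill(B) -> (A=6 B=7)

Answer: 6 7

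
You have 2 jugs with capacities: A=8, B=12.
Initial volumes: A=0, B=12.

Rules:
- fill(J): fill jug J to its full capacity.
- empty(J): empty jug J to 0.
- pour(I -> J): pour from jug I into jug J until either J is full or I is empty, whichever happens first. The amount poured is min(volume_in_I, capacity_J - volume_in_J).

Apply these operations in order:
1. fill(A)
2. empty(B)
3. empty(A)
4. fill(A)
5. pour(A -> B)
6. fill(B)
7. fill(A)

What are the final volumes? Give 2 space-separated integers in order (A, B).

Step 1: fill(A) -> (A=8 B=12)
Step 2: empty(B) -> (A=8 B=0)
Step 3: empty(A) -> (A=0 B=0)
Step 4: fill(A) -> (A=8 B=0)
Step 5: pour(A -> B) -> (A=0 B=8)
Step 6: fill(B) -> (A=0 B=12)
Step 7: fill(A) -> (A=8 B=12)

Answer: 8 12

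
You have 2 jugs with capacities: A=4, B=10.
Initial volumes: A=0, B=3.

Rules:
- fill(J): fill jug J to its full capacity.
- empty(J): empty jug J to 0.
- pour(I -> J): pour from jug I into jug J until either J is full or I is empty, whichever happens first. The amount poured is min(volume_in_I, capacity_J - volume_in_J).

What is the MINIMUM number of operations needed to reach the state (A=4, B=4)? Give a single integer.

Answer: 4

Derivation:
BFS from (A=0, B=3). One shortest path:
  1. fill(A) -> (A=4 B=3)
  2. empty(B) -> (A=4 B=0)
  3. pour(A -> B) -> (A=0 B=4)
  4. fill(A) -> (A=4 B=4)
Reached target in 4 moves.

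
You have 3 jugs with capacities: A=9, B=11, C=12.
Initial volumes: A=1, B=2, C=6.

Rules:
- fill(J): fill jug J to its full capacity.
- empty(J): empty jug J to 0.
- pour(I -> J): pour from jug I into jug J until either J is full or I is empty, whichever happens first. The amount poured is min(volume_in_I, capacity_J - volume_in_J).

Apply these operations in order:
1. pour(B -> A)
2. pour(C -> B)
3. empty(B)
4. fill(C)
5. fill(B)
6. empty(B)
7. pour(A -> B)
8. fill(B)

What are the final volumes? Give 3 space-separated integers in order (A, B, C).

Answer: 0 11 12

Derivation:
Step 1: pour(B -> A) -> (A=3 B=0 C=6)
Step 2: pour(C -> B) -> (A=3 B=6 C=0)
Step 3: empty(B) -> (A=3 B=0 C=0)
Step 4: fill(C) -> (A=3 B=0 C=12)
Step 5: fill(B) -> (A=3 B=11 C=12)
Step 6: empty(B) -> (A=3 B=0 C=12)
Step 7: pour(A -> B) -> (A=0 B=3 C=12)
Step 8: fill(B) -> (A=0 B=11 C=12)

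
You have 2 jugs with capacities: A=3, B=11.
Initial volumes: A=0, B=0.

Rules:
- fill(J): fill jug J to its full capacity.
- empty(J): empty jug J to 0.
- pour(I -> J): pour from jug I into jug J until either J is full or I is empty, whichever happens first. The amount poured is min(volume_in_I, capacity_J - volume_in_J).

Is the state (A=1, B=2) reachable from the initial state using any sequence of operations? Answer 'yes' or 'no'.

BFS explored all 28 reachable states.
Reachable set includes: (0,0), (0,1), (0,2), (0,3), (0,4), (0,5), (0,6), (0,7), (0,8), (0,9), (0,10), (0,11) ...
Target (A=1, B=2) not in reachable set → no.

Answer: no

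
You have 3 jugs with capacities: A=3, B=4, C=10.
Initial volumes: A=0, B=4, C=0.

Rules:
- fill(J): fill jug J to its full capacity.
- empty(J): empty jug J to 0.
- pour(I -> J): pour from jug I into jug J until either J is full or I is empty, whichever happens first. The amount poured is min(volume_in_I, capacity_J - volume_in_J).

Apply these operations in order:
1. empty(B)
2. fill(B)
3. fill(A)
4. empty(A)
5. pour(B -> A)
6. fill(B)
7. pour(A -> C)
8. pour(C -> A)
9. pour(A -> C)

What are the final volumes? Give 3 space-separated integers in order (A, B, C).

Step 1: empty(B) -> (A=0 B=0 C=0)
Step 2: fill(B) -> (A=0 B=4 C=0)
Step 3: fill(A) -> (A=3 B=4 C=0)
Step 4: empty(A) -> (A=0 B=4 C=0)
Step 5: pour(B -> A) -> (A=3 B=1 C=0)
Step 6: fill(B) -> (A=3 B=4 C=0)
Step 7: pour(A -> C) -> (A=0 B=4 C=3)
Step 8: pour(C -> A) -> (A=3 B=4 C=0)
Step 9: pour(A -> C) -> (A=0 B=4 C=3)

Answer: 0 4 3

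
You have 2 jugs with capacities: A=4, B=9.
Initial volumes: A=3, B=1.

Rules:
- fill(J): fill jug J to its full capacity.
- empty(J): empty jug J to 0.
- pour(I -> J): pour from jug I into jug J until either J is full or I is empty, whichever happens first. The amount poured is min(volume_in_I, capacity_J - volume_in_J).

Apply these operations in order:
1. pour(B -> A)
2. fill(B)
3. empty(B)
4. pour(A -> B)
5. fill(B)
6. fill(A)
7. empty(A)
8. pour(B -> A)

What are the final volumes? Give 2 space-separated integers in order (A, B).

Step 1: pour(B -> A) -> (A=4 B=0)
Step 2: fill(B) -> (A=4 B=9)
Step 3: empty(B) -> (A=4 B=0)
Step 4: pour(A -> B) -> (A=0 B=4)
Step 5: fill(B) -> (A=0 B=9)
Step 6: fill(A) -> (A=4 B=9)
Step 7: empty(A) -> (A=0 B=9)
Step 8: pour(B -> A) -> (A=4 B=5)

Answer: 4 5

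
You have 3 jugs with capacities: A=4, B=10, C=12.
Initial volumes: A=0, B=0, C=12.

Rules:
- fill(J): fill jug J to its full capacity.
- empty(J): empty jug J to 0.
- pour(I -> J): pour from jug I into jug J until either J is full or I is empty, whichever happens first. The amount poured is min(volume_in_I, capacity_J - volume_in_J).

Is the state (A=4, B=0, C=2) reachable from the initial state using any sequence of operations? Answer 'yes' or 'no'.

Answer: yes

Derivation:
BFS from (A=0, B=0, C=12):
  1. fill(A) -> (A=4 B=0 C=12)
  2. pour(C -> B) -> (A=4 B=10 C=2)
  3. empty(B) -> (A=4 B=0 C=2)
Target reached → yes.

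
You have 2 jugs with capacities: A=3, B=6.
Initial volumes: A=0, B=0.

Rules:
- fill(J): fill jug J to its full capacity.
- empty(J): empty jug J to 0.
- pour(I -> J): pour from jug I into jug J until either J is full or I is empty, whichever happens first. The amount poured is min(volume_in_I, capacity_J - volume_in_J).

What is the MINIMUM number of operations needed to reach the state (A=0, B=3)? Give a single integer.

BFS from (A=0, B=0). One shortest path:
  1. fill(A) -> (A=3 B=0)
  2. pour(A -> B) -> (A=0 B=3)
Reached target in 2 moves.

Answer: 2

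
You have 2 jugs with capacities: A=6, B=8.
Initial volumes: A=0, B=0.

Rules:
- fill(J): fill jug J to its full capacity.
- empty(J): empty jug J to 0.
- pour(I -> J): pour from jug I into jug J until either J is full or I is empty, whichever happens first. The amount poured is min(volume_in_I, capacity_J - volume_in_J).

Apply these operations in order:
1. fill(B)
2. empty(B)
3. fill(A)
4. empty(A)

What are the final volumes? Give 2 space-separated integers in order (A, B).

Step 1: fill(B) -> (A=0 B=8)
Step 2: empty(B) -> (A=0 B=0)
Step 3: fill(A) -> (A=6 B=0)
Step 4: empty(A) -> (A=0 B=0)

Answer: 0 0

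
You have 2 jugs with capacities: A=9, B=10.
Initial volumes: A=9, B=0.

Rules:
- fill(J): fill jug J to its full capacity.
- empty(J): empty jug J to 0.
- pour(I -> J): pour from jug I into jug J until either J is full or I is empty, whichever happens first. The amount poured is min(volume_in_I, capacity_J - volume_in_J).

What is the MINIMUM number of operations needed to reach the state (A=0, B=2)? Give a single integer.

Answer: 8

Derivation:
BFS from (A=9, B=0). One shortest path:
  1. empty(A) -> (A=0 B=0)
  2. fill(B) -> (A=0 B=10)
  3. pour(B -> A) -> (A=9 B=1)
  4. empty(A) -> (A=0 B=1)
  5. pour(B -> A) -> (A=1 B=0)
  6. fill(B) -> (A=1 B=10)
  7. pour(B -> A) -> (A=9 B=2)
  8. empty(A) -> (A=0 B=2)
Reached target in 8 moves.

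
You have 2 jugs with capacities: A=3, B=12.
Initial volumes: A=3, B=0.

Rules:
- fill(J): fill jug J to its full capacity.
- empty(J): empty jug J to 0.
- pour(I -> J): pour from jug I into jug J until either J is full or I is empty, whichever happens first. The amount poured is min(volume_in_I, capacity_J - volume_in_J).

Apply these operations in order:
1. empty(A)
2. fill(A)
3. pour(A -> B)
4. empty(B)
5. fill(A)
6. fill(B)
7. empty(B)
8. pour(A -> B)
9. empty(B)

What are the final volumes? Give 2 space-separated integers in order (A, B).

Answer: 0 0

Derivation:
Step 1: empty(A) -> (A=0 B=0)
Step 2: fill(A) -> (A=3 B=0)
Step 3: pour(A -> B) -> (A=0 B=3)
Step 4: empty(B) -> (A=0 B=0)
Step 5: fill(A) -> (A=3 B=0)
Step 6: fill(B) -> (A=3 B=12)
Step 7: empty(B) -> (A=3 B=0)
Step 8: pour(A -> B) -> (A=0 B=3)
Step 9: empty(B) -> (A=0 B=0)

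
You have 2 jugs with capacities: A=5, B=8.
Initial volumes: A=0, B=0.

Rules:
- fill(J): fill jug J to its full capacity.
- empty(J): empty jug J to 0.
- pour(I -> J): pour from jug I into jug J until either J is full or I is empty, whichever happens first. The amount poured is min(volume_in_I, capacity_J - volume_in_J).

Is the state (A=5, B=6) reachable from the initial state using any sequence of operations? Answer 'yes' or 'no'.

BFS from (A=0, B=0):
  1. fill(B) -> (A=0 B=8)
  2. pour(B -> A) -> (A=5 B=3)
  3. empty(A) -> (A=0 B=3)
  4. pour(B -> A) -> (A=3 B=0)
  5. fill(B) -> (A=3 B=8)
  6. pour(B -> A) -> (A=5 B=6)
Target reached → yes.

Answer: yes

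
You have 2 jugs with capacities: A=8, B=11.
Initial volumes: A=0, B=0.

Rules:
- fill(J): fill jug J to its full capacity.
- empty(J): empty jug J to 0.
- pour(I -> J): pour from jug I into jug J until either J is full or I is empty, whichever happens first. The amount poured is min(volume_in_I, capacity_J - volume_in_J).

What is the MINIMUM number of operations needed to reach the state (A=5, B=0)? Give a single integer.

BFS from (A=0, B=0). One shortest path:
  1. fill(A) -> (A=8 B=0)
  2. pour(A -> B) -> (A=0 B=8)
  3. fill(A) -> (A=8 B=8)
  4. pour(A -> B) -> (A=5 B=11)
  5. empty(B) -> (A=5 B=0)
Reached target in 5 moves.

Answer: 5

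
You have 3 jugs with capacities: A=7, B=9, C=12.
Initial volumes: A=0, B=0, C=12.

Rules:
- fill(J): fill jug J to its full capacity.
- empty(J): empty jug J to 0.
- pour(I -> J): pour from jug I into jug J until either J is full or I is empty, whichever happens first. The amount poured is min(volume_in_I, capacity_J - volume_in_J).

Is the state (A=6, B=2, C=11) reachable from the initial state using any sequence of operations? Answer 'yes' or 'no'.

BFS explored all 512 reachable states.
Reachable set includes: (0,0,0), (0,0,1), (0,0,2), (0,0,3), (0,0,4), (0,0,5), (0,0,6), (0,0,7), (0,0,8), (0,0,9), (0,0,10), (0,0,11) ...
Target (A=6, B=2, C=11) not in reachable set → no.

Answer: no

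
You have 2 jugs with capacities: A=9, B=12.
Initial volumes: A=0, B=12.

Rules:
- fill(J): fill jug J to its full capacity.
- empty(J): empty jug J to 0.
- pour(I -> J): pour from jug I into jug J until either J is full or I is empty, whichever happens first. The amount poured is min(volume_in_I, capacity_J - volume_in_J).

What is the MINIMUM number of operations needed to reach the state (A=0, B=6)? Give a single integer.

BFS from (A=0, B=12). One shortest path:
  1. pour(B -> A) -> (A=9 B=3)
  2. empty(A) -> (A=0 B=3)
  3. pour(B -> A) -> (A=3 B=0)
  4. fill(B) -> (A=3 B=12)
  5. pour(B -> A) -> (A=9 B=6)
  6. empty(A) -> (A=0 B=6)
Reached target in 6 moves.

Answer: 6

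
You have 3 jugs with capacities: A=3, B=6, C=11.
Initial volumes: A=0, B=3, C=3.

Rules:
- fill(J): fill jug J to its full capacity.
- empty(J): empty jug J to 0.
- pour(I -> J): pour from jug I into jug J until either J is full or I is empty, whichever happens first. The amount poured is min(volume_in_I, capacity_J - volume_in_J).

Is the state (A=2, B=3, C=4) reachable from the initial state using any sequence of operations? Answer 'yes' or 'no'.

Answer: no

Derivation:
BFS explored all 236 reachable states.
Reachable set includes: (0,0,0), (0,0,1), (0,0,2), (0,0,3), (0,0,4), (0,0,5), (0,0,6), (0,0,7), (0,0,8), (0,0,9), (0,0,10), (0,0,11) ...
Target (A=2, B=3, C=4) not in reachable set → no.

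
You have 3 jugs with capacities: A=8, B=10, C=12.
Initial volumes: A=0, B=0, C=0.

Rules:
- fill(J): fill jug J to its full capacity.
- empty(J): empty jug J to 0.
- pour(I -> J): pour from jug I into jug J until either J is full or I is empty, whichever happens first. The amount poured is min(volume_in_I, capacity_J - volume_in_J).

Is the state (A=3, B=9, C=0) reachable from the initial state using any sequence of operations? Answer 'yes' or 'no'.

Answer: no

Derivation:
BFS explored all 150 reachable states.
Reachable set includes: (0,0,0), (0,0,2), (0,0,4), (0,0,6), (0,0,8), (0,0,10), (0,0,12), (0,2,0), (0,2,2), (0,2,4), (0,2,6), (0,2,8) ...
Target (A=3, B=9, C=0) not in reachable set → no.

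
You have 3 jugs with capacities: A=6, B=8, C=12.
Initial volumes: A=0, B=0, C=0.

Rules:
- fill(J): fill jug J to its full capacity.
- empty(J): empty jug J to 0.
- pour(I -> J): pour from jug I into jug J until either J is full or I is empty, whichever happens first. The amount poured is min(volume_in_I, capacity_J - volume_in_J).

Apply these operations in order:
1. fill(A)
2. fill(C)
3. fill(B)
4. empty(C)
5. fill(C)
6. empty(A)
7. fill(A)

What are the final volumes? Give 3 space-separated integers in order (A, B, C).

Answer: 6 8 12

Derivation:
Step 1: fill(A) -> (A=6 B=0 C=0)
Step 2: fill(C) -> (A=6 B=0 C=12)
Step 3: fill(B) -> (A=6 B=8 C=12)
Step 4: empty(C) -> (A=6 B=8 C=0)
Step 5: fill(C) -> (A=6 B=8 C=12)
Step 6: empty(A) -> (A=0 B=8 C=12)
Step 7: fill(A) -> (A=6 B=8 C=12)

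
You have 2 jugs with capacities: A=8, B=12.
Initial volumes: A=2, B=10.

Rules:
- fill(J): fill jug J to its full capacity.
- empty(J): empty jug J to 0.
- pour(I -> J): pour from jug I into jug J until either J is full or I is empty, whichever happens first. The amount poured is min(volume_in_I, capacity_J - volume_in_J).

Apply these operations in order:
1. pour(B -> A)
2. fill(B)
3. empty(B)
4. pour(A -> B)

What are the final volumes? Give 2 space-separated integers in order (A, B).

Answer: 0 8

Derivation:
Step 1: pour(B -> A) -> (A=8 B=4)
Step 2: fill(B) -> (A=8 B=12)
Step 3: empty(B) -> (A=8 B=0)
Step 4: pour(A -> B) -> (A=0 B=8)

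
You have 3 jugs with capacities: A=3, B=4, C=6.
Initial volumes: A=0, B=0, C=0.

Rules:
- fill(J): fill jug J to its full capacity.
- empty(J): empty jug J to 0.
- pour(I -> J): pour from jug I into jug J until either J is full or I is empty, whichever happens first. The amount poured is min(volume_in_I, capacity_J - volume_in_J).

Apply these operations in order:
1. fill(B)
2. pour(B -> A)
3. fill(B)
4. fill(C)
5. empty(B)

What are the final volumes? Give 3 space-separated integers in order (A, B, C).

Answer: 3 0 6

Derivation:
Step 1: fill(B) -> (A=0 B=4 C=0)
Step 2: pour(B -> A) -> (A=3 B=1 C=0)
Step 3: fill(B) -> (A=3 B=4 C=0)
Step 4: fill(C) -> (A=3 B=4 C=6)
Step 5: empty(B) -> (A=3 B=0 C=6)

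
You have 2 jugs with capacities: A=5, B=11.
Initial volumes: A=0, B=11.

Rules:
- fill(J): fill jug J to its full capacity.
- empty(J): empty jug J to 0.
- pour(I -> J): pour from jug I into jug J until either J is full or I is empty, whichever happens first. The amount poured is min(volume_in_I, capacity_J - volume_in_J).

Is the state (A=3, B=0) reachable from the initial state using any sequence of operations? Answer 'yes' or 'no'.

Answer: yes

Derivation:
BFS from (A=0, B=11):
  1. fill(A) -> (A=5 B=11)
  2. empty(B) -> (A=5 B=0)
  3. pour(A -> B) -> (A=0 B=5)
  4. fill(A) -> (A=5 B=5)
  5. pour(A -> B) -> (A=0 B=10)
  6. fill(A) -> (A=5 B=10)
  7. pour(A -> B) -> (A=4 B=11)
  8. empty(B) -> (A=4 B=0)
  9. pour(A -> B) -> (A=0 B=4)
  10. fill(A) -> (A=5 B=4)
  11. pour(A -> B) -> (A=0 B=9)
  12. fill(A) -> (A=5 B=9)
  13. pour(A -> B) -> (A=3 B=11)
  14. empty(B) -> (A=3 B=0)
Target reached → yes.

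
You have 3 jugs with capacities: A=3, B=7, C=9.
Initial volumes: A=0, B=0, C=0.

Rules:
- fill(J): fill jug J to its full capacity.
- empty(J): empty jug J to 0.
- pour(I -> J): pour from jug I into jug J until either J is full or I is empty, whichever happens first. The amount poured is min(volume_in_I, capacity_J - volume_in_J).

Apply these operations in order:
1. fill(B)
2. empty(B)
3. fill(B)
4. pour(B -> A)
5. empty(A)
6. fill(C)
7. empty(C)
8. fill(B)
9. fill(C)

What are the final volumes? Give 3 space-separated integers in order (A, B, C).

Step 1: fill(B) -> (A=0 B=7 C=0)
Step 2: empty(B) -> (A=0 B=0 C=0)
Step 3: fill(B) -> (A=0 B=7 C=0)
Step 4: pour(B -> A) -> (A=3 B=4 C=0)
Step 5: empty(A) -> (A=0 B=4 C=0)
Step 6: fill(C) -> (A=0 B=4 C=9)
Step 7: empty(C) -> (A=0 B=4 C=0)
Step 8: fill(B) -> (A=0 B=7 C=0)
Step 9: fill(C) -> (A=0 B=7 C=9)

Answer: 0 7 9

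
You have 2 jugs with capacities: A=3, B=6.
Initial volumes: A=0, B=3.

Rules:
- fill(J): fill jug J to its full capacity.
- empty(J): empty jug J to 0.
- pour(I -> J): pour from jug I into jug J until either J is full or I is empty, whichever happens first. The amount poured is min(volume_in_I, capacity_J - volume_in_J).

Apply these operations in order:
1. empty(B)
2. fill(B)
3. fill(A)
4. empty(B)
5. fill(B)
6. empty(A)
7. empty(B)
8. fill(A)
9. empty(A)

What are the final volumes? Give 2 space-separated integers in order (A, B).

Step 1: empty(B) -> (A=0 B=0)
Step 2: fill(B) -> (A=0 B=6)
Step 3: fill(A) -> (A=3 B=6)
Step 4: empty(B) -> (A=3 B=0)
Step 5: fill(B) -> (A=3 B=6)
Step 6: empty(A) -> (A=0 B=6)
Step 7: empty(B) -> (A=0 B=0)
Step 8: fill(A) -> (A=3 B=0)
Step 9: empty(A) -> (A=0 B=0)

Answer: 0 0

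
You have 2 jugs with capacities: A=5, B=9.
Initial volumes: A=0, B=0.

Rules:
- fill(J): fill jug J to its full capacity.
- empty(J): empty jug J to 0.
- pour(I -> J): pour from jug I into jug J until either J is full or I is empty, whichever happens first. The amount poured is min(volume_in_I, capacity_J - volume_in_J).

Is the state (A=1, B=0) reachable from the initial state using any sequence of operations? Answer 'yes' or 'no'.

BFS from (A=0, B=0):
  1. fill(A) -> (A=5 B=0)
  2. pour(A -> B) -> (A=0 B=5)
  3. fill(A) -> (A=5 B=5)
  4. pour(A -> B) -> (A=1 B=9)
  5. empty(B) -> (A=1 B=0)
Target reached → yes.

Answer: yes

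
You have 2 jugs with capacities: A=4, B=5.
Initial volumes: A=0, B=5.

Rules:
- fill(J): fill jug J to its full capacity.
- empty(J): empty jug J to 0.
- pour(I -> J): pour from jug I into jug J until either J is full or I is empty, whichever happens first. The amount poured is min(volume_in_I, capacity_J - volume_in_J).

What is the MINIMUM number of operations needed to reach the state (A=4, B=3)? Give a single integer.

BFS from (A=0, B=5). One shortest path:
  1. fill(A) -> (A=4 B=5)
  2. empty(B) -> (A=4 B=0)
  3. pour(A -> B) -> (A=0 B=4)
  4. fill(A) -> (A=4 B=4)
  5. pour(A -> B) -> (A=3 B=5)
  6. empty(B) -> (A=3 B=0)
  7. pour(A -> B) -> (A=0 B=3)
  8. fill(A) -> (A=4 B=3)
Reached target in 8 moves.

Answer: 8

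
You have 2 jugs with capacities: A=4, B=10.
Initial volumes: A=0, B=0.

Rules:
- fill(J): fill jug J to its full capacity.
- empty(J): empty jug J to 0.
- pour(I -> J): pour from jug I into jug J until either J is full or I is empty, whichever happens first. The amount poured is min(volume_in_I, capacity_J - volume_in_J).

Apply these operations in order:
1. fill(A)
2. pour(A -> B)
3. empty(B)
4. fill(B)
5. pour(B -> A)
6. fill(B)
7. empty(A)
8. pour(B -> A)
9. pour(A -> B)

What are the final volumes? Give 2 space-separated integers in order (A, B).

Answer: 0 10

Derivation:
Step 1: fill(A) -> (A=4 B=0)
Step 2: pour(A -> B) -> (A=0 B=4)
Step 3: empty(B) -> (A=0 B=0)
Step 4: fill(B) -> (A=0 B=10)
Step 5: pour(B -> A) -> (A=4 B=6)
Step 6: fill(B) -> (A=4 B=10)
Step 7: empty(A) -> (A=0 B=10)
Step 8: pour(B -> A) -> (A=4 B=6)
Step 9: pour(A -> B) -> (A=0 B=10)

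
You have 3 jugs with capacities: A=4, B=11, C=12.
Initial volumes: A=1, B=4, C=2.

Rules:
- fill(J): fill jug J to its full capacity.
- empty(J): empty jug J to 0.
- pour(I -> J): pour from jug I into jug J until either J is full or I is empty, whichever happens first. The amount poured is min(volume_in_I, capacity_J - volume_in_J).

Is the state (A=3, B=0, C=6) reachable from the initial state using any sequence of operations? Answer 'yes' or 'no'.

BFS from (A=1, B=4, C=2):
  1. empty(A) -> (A=0 B=4 C=2)
  2. fill(B) -> (A=0 B=11 C=2)
  3. pour(B -> A) -> (A=4 B=7 C=2)
  4. empty(A) -> (A=0 B=7 C=2)
  5. pour(B -> A) -> (A=4 B=3 C=2)
  6. pour(A -> C) -> (A=0 B=3 C=6)
  7. pour(B -> A) -> (A=3 B=0 C=6)
Target reached → yes.

Answer: yes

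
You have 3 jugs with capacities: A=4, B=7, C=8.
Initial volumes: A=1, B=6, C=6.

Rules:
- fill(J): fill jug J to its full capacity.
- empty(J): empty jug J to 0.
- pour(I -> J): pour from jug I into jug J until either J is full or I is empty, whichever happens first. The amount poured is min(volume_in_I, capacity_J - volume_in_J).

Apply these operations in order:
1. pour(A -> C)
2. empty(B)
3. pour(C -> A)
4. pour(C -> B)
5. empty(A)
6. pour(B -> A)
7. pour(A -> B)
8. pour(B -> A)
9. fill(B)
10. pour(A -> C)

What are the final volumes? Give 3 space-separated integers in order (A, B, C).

Step 1: pour(A -> C) -> (A=0 B=6 C=7)
Step 2: empty(B) -> (A=0 B=0 C=7)
Step 3: pour(C -> A) -> (A=4 B=0 C=3)
Step 4: pour(C -> B) -> (A=4 B=3 C=0)
Step 5: empty(A) -> (A=0 B=3 C=0)
Step 6: pour(B -> A) -> (A=3 B=0 C=0)
Step 7: pour(A -> B) -> (A=0 B=3 C=0)
Step 8: pour(B -> A) -> (A=3 B=0 C=0)
Step 9: fill(B) -> (A=3 B=7 C=0)
Step 10: pour(A -> C) -> (A=0 B=7 C=3)

Answer: 0 7 3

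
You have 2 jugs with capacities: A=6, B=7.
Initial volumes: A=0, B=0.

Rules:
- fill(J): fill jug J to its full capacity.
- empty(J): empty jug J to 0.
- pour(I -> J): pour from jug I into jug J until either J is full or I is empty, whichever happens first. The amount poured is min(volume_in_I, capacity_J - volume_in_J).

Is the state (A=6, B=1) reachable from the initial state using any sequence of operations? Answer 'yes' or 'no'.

BFS from (A=0, B=0):
  1. fill(B) -> (A=0 B=7)
  2. pour(B -> A) -> (A=6 B=1)
Target reached → yes.

Answer: yes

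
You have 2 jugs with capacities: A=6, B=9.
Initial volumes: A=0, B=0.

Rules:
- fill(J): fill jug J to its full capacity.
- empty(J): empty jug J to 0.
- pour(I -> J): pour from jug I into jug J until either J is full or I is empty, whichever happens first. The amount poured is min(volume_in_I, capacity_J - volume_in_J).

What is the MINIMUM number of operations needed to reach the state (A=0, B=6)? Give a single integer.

BFS from (A=0, B=0). One shortest path:
  1. fill(A) -> (A=6 B=0)
  2. pour(A -> B) -> (A=0 B=6)
Reached target in 2 moves.

Answer: 2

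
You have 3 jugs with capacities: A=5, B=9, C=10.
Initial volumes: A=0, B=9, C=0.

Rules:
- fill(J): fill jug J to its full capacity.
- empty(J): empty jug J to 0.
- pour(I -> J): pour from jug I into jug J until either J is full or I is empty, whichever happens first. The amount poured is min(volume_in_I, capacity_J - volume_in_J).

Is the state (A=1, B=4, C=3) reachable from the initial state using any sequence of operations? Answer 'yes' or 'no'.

BFS explored all 372 reachable states.
Reachable set includes: (0,0,0), (0,0,1), (0,0,2), (0,0,3), (0,0,4), (0,0,5), (0,0,6), (0,0,7), (0,0,8), (0,0,9), (0,0,10), (0,1,0) ...
Target (A=1, B=4, C=3) not in reachable set → no.

Answer: no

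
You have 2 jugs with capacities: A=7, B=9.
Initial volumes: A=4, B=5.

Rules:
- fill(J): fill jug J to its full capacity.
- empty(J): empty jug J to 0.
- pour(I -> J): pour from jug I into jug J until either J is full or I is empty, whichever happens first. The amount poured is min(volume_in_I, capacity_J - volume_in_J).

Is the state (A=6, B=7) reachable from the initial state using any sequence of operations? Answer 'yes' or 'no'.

BFS explored all 33 reachable states.
Reachable set includes: (0,0), (0,1), (0,2), (0,3), (0,4), (0,5), (0,6), (0,7), (0,8), (0,9), (1,0), (1,9) ...
Target (A=6, B=7) not in reachable set → no.

Answer: no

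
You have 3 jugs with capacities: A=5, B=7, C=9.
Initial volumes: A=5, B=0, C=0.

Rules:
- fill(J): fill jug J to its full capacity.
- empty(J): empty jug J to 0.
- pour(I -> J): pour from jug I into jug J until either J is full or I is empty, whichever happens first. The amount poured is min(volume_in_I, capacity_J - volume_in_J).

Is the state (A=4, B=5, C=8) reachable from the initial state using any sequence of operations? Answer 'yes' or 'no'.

BFS explored all 288 reachable states.
Reachable set includes: (0,0,0), (0,0,1), (0,0,2), (0,0,3), (0,0,4), (0,0,5), (0,0,6), (0,0,7), (0,0,8), (0,0,9), (0,1,0), (0,1,1) ...
Target (A=4, B=5, C=8) not in reachable set → no.

Answer: no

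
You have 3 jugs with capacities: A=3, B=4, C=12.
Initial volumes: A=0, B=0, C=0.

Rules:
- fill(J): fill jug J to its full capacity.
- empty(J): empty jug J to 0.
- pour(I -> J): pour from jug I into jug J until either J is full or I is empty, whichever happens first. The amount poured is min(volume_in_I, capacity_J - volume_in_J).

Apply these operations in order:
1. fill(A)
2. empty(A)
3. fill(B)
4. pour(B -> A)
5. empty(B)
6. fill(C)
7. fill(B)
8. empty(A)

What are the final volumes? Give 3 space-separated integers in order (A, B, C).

Answer: 0 4 12

Derivation:
Step 1: fill(A) -> (A=3 B=0 C=0)
Step 2: empty(A) -> (A=0 B=0 C=0)
Step 3: fill(B) -> (A=0 B=4 C=0)
Step 4: pour(B -> A) -> (A=3 B=1 C=0)
Step 5: empty(B) -> (A=3 B=0 C=0)
Step 6: fill(C) -> (A=3 B=0 C=12)
Step 7: fill(B) -> (A=3 B=4 C=12)
Step 8: empty(A) -> (A=0 B=4 C=12)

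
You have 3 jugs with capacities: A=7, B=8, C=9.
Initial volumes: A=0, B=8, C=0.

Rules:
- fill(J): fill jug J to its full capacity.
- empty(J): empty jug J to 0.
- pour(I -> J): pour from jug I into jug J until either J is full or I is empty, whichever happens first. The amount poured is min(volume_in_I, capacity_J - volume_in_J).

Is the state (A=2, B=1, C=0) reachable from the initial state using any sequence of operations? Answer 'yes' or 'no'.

BFS from (A=0, B=8, C=0):
  1. fill(C) -> (A=0 B=8 C=9)
  2. pour(B -> A) -> (A=7 B=1 C=9)
  3. empty(A) -> (A=0 B=1 C=9)
  4. pour(C -> A) -> (A=7 B=1 C=2)
  5. empty(A) -> (A=0 B=1 C=2)
  6. pour(C -> A) -> (A=2 B=1 C=0)
Target reached → yes.

Answer: yes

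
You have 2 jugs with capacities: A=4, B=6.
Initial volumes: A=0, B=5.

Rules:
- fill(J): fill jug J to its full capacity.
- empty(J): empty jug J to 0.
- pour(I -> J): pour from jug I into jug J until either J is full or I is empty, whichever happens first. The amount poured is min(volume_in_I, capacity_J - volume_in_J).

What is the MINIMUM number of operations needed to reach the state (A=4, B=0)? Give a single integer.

BFS from (A=0, B=5). One shortest path:
  1. fill(A) -> (A=4 B=5)
  2. empty(B) -> (A=4 B=0)
Reached target in 2 moves.

Answer: 2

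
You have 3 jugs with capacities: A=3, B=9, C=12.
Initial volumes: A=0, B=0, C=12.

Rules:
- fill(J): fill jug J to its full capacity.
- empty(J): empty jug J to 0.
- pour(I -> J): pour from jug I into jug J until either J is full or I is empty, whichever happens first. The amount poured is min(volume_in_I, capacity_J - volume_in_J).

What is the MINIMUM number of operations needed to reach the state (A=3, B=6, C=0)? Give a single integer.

Answer: 3

Derivation:
BFS from (A=0, B=0, C=12). One shortest path:
  1. fill(B) -> (A=0 B=9 C=12)
  2. empty(C) -> (A=0 B=9 C=0)
  3. pour(B -> A) -> (A=3 B=6 C=0)
Reached target in 3 moves.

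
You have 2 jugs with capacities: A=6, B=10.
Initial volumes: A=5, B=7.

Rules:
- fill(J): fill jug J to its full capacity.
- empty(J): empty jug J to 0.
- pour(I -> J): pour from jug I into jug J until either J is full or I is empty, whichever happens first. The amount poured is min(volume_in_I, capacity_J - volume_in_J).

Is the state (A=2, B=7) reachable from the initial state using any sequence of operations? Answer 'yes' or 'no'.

BFS explored all 33 reachable states.
Reachable set includes: (0,0), (0,1), (0,2), (0,3), (0,4), (0,5), (0,6), (0,7), (0,8), (0,9), (0,10), (1,0) ...
Target (A=2, B=7) not in reachable set → no.

Answer: no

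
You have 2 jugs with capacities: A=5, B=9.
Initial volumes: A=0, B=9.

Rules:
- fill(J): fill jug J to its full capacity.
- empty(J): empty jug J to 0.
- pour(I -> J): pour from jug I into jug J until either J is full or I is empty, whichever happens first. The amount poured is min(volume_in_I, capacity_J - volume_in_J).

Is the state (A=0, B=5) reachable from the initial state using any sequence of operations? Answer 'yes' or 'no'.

BFS from (A=0, B=9):
  1. fill(A) -> (A=5 B=9)
  2. empty(B) -> (A=5 B=0)
  3. pour(A -> B) -> (A=0 B=5)
Target reached → yes.

Answer: yes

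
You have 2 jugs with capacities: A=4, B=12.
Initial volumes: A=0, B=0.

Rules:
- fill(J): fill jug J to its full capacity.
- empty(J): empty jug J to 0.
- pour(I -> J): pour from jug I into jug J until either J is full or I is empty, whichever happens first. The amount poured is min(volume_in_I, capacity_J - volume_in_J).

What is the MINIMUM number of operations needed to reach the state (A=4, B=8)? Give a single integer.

Answer: 2

Derivation:
BFS from (A=0, B=0). One shortest path:
  1. fill(B) -> (A=0 B=12)
  2. pour(B -> A) -> (A=4 B=8)
Reached target in 2 moves.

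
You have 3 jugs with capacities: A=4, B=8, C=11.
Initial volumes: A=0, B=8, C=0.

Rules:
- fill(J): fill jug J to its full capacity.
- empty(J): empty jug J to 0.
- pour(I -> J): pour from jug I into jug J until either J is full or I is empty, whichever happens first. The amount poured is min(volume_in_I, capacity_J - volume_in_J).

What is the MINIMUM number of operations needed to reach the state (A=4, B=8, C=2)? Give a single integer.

Answer: 8

Derivation:
BFS from (A=0, B=8, C=0). One shortest path:
  1. empty(B) -> (A=0 B=0 C=0)
  2. fill(C) -> (A=0 B=0 C=11)
  3. pour(C -> A) -> (A=4 B=0 C=7)
  4. pour(C -> B) -> (A=4 B=7 C=0)
  5. fill(C) -> (A=4 B=7 C=11)
  6. pour(C -> B) -> (A=4 B=8 C=10)
  7. empty(B) -> (A=4 B=0 C=10)
  8. pour(C -> B) -> (A=4 B=8 C=2)
Reached target in 8 moves.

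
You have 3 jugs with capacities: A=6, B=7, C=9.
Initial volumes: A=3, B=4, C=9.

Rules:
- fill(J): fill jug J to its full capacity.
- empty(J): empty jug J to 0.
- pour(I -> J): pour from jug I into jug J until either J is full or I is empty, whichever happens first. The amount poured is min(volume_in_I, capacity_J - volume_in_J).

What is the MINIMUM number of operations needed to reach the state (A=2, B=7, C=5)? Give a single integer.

Answer: 7

Derivation:
BFS from (A=3, B=4, C=9). One shortest path:
  1. empty(B) -> (A=3 B=0 C=9)
  2. pour(C -> B) -> (A=3 B=7 C=2)
  3. empty(B) -> (A=3 B=0 C=2)
  4. pour(A -> B) -> (A=0 B=3 C=2)
  5. pour(C -> A) -> (A=2 B=3 C=0)
  6. fill(C) -> (A=2 B=3 C=9)
  7. pour(C -> B) -> (A=2 B=7 C=5)
Reached target in 7 moves.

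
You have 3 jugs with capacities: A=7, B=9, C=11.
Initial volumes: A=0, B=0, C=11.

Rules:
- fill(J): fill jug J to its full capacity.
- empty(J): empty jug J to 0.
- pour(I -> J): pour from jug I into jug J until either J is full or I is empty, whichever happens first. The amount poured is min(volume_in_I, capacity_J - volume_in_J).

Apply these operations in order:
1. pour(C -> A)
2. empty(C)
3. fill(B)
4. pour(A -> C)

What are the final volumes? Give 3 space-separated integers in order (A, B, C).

Answer: 0 9 7

Derivation:
Step 1: pour(C -> A) -> (A=7 B=0 C=4)
Step 2: empty(C) -> (A=7 B=0 C=0)
Step 3: fill(B) -> (A=7 B=9 C=0)
Step 4: pour(A -> C) -> (A=0 B=9 C=7)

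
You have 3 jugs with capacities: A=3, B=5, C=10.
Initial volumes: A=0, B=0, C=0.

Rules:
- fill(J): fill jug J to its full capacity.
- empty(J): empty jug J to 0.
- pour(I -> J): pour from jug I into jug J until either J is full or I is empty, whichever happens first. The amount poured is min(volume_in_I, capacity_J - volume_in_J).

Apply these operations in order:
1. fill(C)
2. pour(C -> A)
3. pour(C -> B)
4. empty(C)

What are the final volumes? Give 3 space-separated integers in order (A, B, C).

Answer: 3 5 0

Derivation:
Step 1: fill(C) -> (A=0 B=0 C=10)
Step 2: pour(C -> A) -> (A=3 B=0 C=7)
Step 3: pour(C -> B) -> (A=3 B=5 C=2)
Step 4: empty(C) -> (A=3 B=5 C=0)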